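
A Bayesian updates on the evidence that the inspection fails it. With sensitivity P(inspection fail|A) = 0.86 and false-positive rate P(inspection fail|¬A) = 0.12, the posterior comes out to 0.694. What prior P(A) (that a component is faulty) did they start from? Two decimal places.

P(A) = 0.24

In odds form, posterior odds = prior odds × likelihood ratio, so prior odds = posterior odds ÷ LR.
Posterior odds = 0.694/(1−0.694) = 2.2680. LR = 0.86/0.12 = 7.1667.
Prior odds = 2.2680/7.1667 = 0.3165, so P(A) = 0.3165/(1+0.3165) ≈ 0.24.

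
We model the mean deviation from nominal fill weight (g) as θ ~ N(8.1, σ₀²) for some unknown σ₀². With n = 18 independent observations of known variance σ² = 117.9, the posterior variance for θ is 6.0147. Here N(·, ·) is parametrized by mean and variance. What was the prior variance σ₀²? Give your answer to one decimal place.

Posterior precision equals prior precision plus data precision: 1/σ_n² = 1/σ₀² + n/σ².
So 1/σ₀² = 1/6.0147 − 18/117.9 = 0.166259 − 0.152672 = 0.013587.
Hence σ₀² = 1/0.013587 ≈ 73.6.

σ₀² = 73.6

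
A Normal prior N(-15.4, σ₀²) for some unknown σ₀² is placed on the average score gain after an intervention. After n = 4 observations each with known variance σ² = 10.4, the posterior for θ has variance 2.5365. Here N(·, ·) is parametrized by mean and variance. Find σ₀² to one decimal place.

σ₀² = 103.9

For the Normal–Normal model with known σ², precisions add: τ_n = τ₀ + n/σ².
So 1/σ₀² = 1/2.5365 − 4/10.4 = 0.394244 − 0.384615 = 0.009629.
Hence σ₀² = 1/0.009629 ≈ 103.9.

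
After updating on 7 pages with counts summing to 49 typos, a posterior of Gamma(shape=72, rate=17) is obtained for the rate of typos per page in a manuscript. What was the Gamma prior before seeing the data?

Gamma(shape=23, rate=10)

Gamma–Poisson conjugacy: posterior shape = α + Σxᵢ, posterior rate = β + n.
So α = 72 − 49 = 23 and β = 17 − 7 = 10.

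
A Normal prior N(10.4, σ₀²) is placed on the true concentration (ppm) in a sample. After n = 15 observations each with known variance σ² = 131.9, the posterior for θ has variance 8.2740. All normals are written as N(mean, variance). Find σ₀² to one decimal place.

σ₀² = 140.1

For the Normal–Normal model with known σ², precisions add: τ_n = τ₀ + n/σ².
So 1/σ₀² = 1/8.2740 − 15/131.9 = 0.120861 − 0.113723 = 0.007138.
Hence σ₀² = 1/0.007138 ≈ 140.1.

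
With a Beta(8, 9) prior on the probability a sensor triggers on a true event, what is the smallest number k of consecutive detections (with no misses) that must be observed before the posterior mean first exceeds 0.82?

k = 34

After k detections and 0 misses the posterior is Beta(8+k, 9), with mean (8+k)/(8+9+k).
Set (8+k)/(17+k) > 0.82 and solve: k > (0.82·17 − 8)/(1 − 0.82) = 33.000.
The smallest integer exceeding 33.000 is 34.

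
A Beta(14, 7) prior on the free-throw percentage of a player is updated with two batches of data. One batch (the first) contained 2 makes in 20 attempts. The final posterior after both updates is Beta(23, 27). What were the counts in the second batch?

Sequential conjugate updates are equivalent to a single update on the pooled data, so total successes = posterior α − prior α and total failures = posterior β − prior β.
Total across both batches: 23−14=9 makes, 27−7=20 misses.
Subtract the first batch: 9−2=7 makes and 20−18=2 misses.

7 makes and 2 misses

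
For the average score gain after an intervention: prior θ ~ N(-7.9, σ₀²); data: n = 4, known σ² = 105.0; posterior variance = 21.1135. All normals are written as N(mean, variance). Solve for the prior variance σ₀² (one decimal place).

σ₀² = 107.9

Posterior precision equals prior precision plus data precision: 1/σ_n² = 1/σ₀² + n/σ².
So 1/σ₀² = 1/21.1135 − 4/105.0 = 0.047363 − 0.038095 = 0.009268.
Hence σ₀² = 1/0.009268 ≈ 107.9.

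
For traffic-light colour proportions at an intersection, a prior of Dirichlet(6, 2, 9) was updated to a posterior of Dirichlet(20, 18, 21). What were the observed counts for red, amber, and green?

counts (14, 16, 12)

For a Dirichlet(α) prior with multinomial counts c, the posterior is Dirichlet(α + c) componentwise.
Counts are posterior − prior componentwise: 20−6=14, 18−2=16, 21−9=12.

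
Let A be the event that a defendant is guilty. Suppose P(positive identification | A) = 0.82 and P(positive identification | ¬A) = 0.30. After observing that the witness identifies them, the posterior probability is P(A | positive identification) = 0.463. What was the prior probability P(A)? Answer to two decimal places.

P(A) = 0.24

In odds form, posterior odds = prior odds × likelihood ratio, so prior odds = posterior odds ÷ LR.
Posterior odds = 0.463/(1−0.463) = 0.8622. LR = 0.82/0.30 = 2.7333.
Prior odds = 0.8622/2.7333 = 0.3154, so P(A) = 0.3154/(1+0.3154) ≈ 0.24.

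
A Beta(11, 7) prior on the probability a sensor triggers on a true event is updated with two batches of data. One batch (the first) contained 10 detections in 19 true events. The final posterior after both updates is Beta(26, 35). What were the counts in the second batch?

5 detections and 19 misses

Sequential conjugate updates are equivalent to a single update on the pooled data, so total successes = posterior α − prior α and total failures = posterior β − prior β.
Total across both batches: 26−11=15 detections, 35−7=28 misses.
Subtract the first batch: 15−10=5 detections and 28−9=19 misses.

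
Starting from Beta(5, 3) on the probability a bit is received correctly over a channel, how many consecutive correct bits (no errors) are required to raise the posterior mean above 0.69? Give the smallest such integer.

After k correct bits and 0 errors the posterior is Beta(5+k, 3), with mean (5+k)/(5+3+k).
Set (5+k)/(8+k) > 0.69 and solve: k > (0.69·8 − 5)/(1 − 0.69) = 1.677.
The smallest integer exceeding 1.677 is 2, and checking k=2: (7)/(10) = 0.7000 > 0.69.

k = 2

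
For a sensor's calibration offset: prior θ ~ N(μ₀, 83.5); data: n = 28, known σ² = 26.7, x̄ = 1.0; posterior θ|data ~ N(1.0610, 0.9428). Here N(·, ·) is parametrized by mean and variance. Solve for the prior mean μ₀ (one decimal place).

μ₀ = 6.4

With known observation variance, the Normal–Normal posterior has precision τ_n = τ₀ + n/σ² and mean μ_n = (τ₀μ₀ + (n/σ²)x̄)/τ_n.
Here τ₀ = 1/83.5 = 0.011976 and τ_data = 28/26.7 = 1.048689, so τ_n = 1.060665.
Rearranging for μ₀: μ₀ = (μ_n·τ_n − τ_data·x̄)/τ₀ = (1.0610·1.060665 − 1.048689·1.0) / 0.011976 = 0.076677/0.011976 ≈ 6.4.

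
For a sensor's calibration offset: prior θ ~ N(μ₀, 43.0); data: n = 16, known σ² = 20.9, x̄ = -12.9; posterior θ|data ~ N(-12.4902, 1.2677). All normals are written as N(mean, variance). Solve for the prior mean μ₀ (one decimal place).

μ₀ = 1.0

With known observation variance, the Normal–Normal posterior has precision τ_n = τ₀ + n/σ² and mean μ_n = (τ₀μ₀ + (n/σ²)x̄)/τ_n.
Here τ₀ = 1/43.0 = 0.023256 and τ_data = 16/20.9 = 0.765550, so τ_n = 0.788806.
Rearranging for μ₀: μ₀ = (μ_n·τ_n − τ_data·x̄)/τ₀ = (-12.4902·0.788806 − 0.765550·-12.9) / 0.023256 = 0.023250/0.023256 ≈ 1.0.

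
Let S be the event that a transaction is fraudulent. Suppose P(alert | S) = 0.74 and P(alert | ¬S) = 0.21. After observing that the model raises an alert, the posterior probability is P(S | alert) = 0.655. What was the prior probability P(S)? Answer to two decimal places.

P(S) = 0.35

Bayes' rule in odds form gives O(S|E) = O(S)·[P(E|S)/P(E|¬S)], hence O(S) = O(S|E)/LR.
Posterior odds = 0.655/(1−0.655) = 1.8986. LR = 0.74/0.21 = 3.5238.
Prior odds = 1.8986/3.5238 = 0.5388, so P(S) = 0.5388/(1+0.5388) ≈ 0.35.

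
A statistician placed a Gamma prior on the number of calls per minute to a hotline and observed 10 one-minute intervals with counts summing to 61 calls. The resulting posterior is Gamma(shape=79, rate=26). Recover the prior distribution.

Gamma(shape=18, rate=16)

A Gamma(α, β) prior (rate parametrization) on a Poisson rate with n observations summing to S gives posterior Gamma(α+S, β+n).
So α = 79 − 61 = 18 and β = 26 − 10 = 16.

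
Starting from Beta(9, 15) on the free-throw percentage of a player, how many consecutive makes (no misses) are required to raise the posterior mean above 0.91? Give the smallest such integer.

After k makes and 0 misses the posterior is Beta(9+k, 15), with mean (9+k)/(9+15+k).
Set (9+k)/(24+k) > 0.91 and solve: k > (0.91·24 − 9)/(1 − 0.91) = 142.667.
The smallest integer exceeding 142.667 is 143, and checking k=143: (152)/(167) = 0.9102 > 0.91.

k = 143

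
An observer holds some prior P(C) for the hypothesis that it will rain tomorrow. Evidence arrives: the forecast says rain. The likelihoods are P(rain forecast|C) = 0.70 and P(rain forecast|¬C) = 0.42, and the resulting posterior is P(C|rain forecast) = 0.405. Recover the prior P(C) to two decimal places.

P(C) = 0.29

In odds form, posterior odds = prior odds × likelihood ratio, so prior odds = posterior odds ÷ LR.
Posterior odds = 0.405/(1−0.405) = 0.6807. LR = 0.70/0.42 = 1.6667.
Prior odds = 0.6807/1.6667 = 0.4084, so P(C) = 0.4084/(1+0.4084) ≈ 0.29.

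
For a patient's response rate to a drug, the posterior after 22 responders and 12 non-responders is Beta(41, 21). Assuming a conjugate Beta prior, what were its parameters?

Beta is conjugate to the binomial likelihood: posterior = Beta(a+s, b+f).
So a = 41 − 22 = 19 and b = 21 − 12 = 9.

Beta(19, 9)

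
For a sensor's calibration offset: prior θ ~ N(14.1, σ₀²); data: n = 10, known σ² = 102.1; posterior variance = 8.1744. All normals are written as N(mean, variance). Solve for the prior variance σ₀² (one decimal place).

For the Normal–Normal model with known σ², precisions add: τ_n = τ₀ + n/σ².
So 1/σ₀² = 1/8.1744 − 10/102.1 = 0.122333 − 0.097943 = 0.024390.
Hence σ₀² = 1/0.024390 ≈ 41.0.

σ₀² = 41.0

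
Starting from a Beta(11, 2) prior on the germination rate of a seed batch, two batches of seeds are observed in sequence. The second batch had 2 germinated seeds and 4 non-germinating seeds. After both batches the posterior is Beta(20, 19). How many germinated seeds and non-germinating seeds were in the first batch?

7 germinated seeds and 13 non-germinating seeds

Because Beta–binomial updating is additive in the counts, the combined data contributed (α_post−α_prior, β_post−β_prior) successes and failures.
Total across both batches: 20−11=9 germinated seeds, 19−2=17 non-germinating seeds.
Subtract the second batch: 9−2=7 germinated seeds and 17−4=13 non-germinating seeds.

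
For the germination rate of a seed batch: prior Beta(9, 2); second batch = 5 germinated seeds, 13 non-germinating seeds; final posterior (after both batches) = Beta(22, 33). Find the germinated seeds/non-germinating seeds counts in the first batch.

Because Beta–binomial updating is additive in the counts, the combined data contributed (α_post−α_prior, β_post−β_prior) successes and failures.
Total across both batches: 22−9=13 germinated seeds, 33−2=31 non-germinating seeds.
Subtract the second batch: 13−5=8 germinated seeds and 31−13=18 non-germinating seeds.

8 germinated seeds and 18 non-germinating seeds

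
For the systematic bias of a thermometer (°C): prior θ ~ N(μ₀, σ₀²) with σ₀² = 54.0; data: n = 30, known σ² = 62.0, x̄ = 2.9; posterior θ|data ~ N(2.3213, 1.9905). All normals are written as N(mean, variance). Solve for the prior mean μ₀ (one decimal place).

μ₀ = -12.8

With known observation variance, the Normal–Normal posterior has precision τ_n = τ₀ + n/σ² and mean μ_n = (τ₀μ₀ + (n/σ²)x̄)/τ_n.
Here τ₀ = 1/54.0 = 0.018519 and τ_data = 30/62.0 = 0.483871, so τ_n = 0.502390.
Rearranging for μ₀: μ₀ = (μ_n·τ_n − τ_data·x̄)/τ₀ = (2.3213·0.502390 − 0.483871·2.9) / 0.018519 = -0.237028/0.018519 ≈ -12.8.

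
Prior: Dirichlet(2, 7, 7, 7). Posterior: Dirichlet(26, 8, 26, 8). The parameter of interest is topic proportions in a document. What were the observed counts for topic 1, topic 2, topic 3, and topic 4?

counts (24, 1, 19, 1)

For a Dirichlet(α) prior with multinomial counts c, the posterior is Dirichlet(α + c) componentwise.
Counts are posterior − prior componentwise: 26−2=24, 8−7=1, 26−7=19, 8−7=1.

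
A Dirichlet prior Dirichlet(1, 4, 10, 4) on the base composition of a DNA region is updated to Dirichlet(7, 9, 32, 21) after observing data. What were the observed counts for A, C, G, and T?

For a Dirichlet(α) prior with multinomial counts c, the posterior is Dirichlet(α + c) componentwise.
Counts are posterior − prior componentwise: 7−1=6, 9−4=5, 32−10=22, 21−4=17.

counts (6, 5, 22, 17)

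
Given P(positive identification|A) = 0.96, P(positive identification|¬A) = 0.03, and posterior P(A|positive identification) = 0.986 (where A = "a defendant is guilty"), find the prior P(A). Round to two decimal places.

In odds form, posterior odds = prior odds × likelihood ratio, so prior odds = posterior odds ÷ LR.
Posterior odds = 0.986/(1−0.986) = 70.4286. LR = 0.96/0.03 = 32.0000.
Prior odds = 70.4286/32.0000 = 2.2009, so P(A) = 2.2009/(1+2.2009) ≈ 0.69.

P(A) = 0.69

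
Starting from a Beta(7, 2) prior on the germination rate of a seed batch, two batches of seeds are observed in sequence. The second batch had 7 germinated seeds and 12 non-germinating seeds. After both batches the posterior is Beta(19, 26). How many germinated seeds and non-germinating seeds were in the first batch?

Because Beta–binomial updating is additive in the counts, the combined data contributed (α_post−α_prior, β_post−β_prior) successes and failures.
Total across both batches: 19−7=12 germinated seeds, 26−2=24 non-germinating seeds.
Subtract the second batch: 12−7=5 germinated seeds and 24−12=12 non-germinating seeds.

5 germinated seeds and 12 non-germinating seeds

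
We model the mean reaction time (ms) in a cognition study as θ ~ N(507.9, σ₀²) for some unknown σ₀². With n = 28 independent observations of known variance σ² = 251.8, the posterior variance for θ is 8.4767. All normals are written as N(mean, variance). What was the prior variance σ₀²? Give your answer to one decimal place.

σ₀² = 147.7

For the Normal–Normal model with known σ², precisions add: τ_n = τ₀ + n/σ².
So 1/σ₀² = 1/8.4767 − 28/251.8 = 0.117970 − 0.111199 = 0.006771.
Hence σ₀² = 1/0.006771 ≈ 147.7.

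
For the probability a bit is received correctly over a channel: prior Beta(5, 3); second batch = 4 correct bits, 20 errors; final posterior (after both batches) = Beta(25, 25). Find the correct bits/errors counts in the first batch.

Because Beta–binomial updating is additive in the counts, the combined data contributed (α_post−α_prior, β_post−β_prior) successes and failures.
Total across both batches: 25−5=20 correct bits, 25−3=22 errors.
Subtract the second batch: 20−4=16 correct bits and 22−20=2 errors.

16 correct bits and 2 errors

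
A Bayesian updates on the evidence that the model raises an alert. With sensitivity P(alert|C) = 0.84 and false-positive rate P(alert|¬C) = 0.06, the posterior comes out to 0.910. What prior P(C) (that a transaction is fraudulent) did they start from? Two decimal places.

Bayes' rule in odds form gives O(C|E) = O(C)·[P(E|C)/P(E|¬C)], hence O(C) = O(C|E)/LR.
Posterior odds = 0.910/(1−0.910) = 10.1111. LR = 0.84/0.06 = 14.0000.
Prior odds = 10.1111/14.0000 = 0.7222, so P(C) = 0.7222/(1+0.7222) ≈ 0.42.

P(C) = 0.42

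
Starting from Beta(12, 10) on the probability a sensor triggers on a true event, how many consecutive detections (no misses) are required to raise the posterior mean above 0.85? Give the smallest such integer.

k = 45

After k detections and 0 misses the posterior is Beta(12+k, 10), with mean (12+k)/(12+10+k).
Set (12+k)/(22+k) > 0.85 and solve: k > (0.85·22 − 12)/(1 − 0.85) = 44.667.
The smallest integer exceeding 44.667 is 45, and checking k=45: (57)/(67) = 0.8507 > 0.85.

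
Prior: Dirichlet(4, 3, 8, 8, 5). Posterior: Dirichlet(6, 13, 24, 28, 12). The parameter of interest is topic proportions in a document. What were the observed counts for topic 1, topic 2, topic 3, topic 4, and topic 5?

counts (2, 10, 16, 20, 7)

For a Dirichlet(α) prior with multinomial counts c, the posterior is Dirichlet(α + c) componentwise.
Counts are posterior − prior componentwise: 6−4=2, 13−3=10, 24−8=16, 28−8=20, 12−5=7.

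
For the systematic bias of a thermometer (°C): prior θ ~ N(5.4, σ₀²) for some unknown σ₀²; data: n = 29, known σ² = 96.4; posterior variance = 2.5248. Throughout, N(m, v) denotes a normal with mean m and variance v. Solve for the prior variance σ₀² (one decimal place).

σ₀² = 10.5

For the Normal–Normal model with known σ², precisions add: τ_n = τ₀ + n/σ².
So 1/σ₀² = 1/2.5248 − 29/96.4 = 0.396071 − 0.300830 = 0.095241.
Hence σ₀² = 1/0.095241 ≈ 10.5.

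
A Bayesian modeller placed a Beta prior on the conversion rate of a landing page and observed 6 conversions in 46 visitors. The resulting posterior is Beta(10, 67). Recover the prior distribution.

Beta(4, 27)

Beta is conjugate to the binomial likelihood: posterior = Beta(α+s, β+f).
So α = 10 − 6 = 4 and β = 67 − 40 = 27.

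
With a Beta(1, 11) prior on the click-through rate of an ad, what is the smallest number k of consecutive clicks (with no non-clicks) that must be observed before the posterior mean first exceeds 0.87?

k = 73

After k clicks and 0 non-clicks the posterior is Beta(1+k, 11), with mean (1+k)/(1+11+k).
Set (1+k)/(12+k) > 0.87 and solve: k > (0.87·12 − 1)/(1 − 0.87) = 72.615.
The smallest integer exceeding 72.615 is 73.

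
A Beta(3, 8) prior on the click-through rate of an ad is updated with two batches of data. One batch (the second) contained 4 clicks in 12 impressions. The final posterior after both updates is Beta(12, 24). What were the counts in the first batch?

5 clicks and 8 non-clicks

Because Beta–binomial updating is additive in the counts, the combined data contributed (α_post−α_prior, β_post−β_prior) successes and failures.
Total across both batches: 12−3=9 clicks, 24−8=16 non-clicks.
Subtract the second batch: 9−4=5 clicks and 16−8=8 non-clicks.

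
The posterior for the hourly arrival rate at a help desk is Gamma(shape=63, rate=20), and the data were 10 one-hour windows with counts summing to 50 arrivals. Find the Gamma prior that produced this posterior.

Gamma(shape=13, rate=10)

A Gamma(α, β) prior (rate parametrization) on a Poisson rate with n observations summing to S gives posterior Gamma(α+S, β+n).
So α = 63 − 50 = 13 and β = 20 − 10 = 10.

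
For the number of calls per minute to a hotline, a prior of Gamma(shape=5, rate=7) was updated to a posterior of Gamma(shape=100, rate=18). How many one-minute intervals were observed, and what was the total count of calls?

A Gamma(α, β) prior (rate parametrization) on a Poisson rate with n observations summing to S gives posterior Gamma(α+S, β+n).
Matching: Σxᵢ = 100 − 5 = 95 and n = 18 − 7 = 11.

n = 11 one-minute intervals with total 95 calls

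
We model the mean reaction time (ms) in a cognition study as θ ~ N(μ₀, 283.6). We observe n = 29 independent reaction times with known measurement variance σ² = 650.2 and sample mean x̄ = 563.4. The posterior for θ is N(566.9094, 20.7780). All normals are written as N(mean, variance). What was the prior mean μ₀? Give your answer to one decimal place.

The posterior mean is a precision-weighted average: μ_n = (τ₀μ₀ + τ_data·x̄)/(τ₀+τ_data), with τ₀=1/σ₀² and τ_data=n/σ².
Here τ₀ = 1/283.6 = 0.003526 and τ_data = 29/650.2 = 0.044602, so τ_n = 0.048128.
Rearranging for μ₀: μ₀ = (μ_n·τ_n − τ_data·x̄)/τ₀ = (566.9094·0.048128 − 0.044602·563.4) / 0.003526 = 2.155449/0.003526 ≈ 611.3.

μ₀ = 611.3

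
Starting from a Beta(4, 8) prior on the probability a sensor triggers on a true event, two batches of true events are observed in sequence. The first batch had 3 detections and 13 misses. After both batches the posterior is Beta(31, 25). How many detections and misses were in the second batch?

Because Beta–binomial updating is additive in the counts, the combined data contributed (α_post−α_prior, β_post−β_prior) successes and failures.
Total across both batches: 31−4=27 detections, 25−8=17 misses.
Subtract the first batch: 27−3=24 detections and 17−13=4 misses.

24 detections and 4 misses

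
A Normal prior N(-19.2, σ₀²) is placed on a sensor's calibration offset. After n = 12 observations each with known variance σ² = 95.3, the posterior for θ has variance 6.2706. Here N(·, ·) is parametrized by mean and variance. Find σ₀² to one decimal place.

Posterior precision equals prior precision plus data precision: 1/σ_n² = 1/σ₀² + n/σ².
So 1/σ₀² = 1/6.2706 − 12/95.3 = 0.159474 − 0.125918 = 0.033556.
Hence σ₀² = 1/0.033556 ≈ 29.8.

σ₀² = 29.8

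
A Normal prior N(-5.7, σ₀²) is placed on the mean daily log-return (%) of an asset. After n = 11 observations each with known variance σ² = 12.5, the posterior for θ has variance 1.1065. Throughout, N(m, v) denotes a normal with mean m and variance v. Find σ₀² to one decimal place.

Posterior precision equals prior precision plus data precision: 1/σ_n² = 1/σ₀² + n/σ².
So 1/σ₀² = 1/1.1065 − 11/12.5 = 0.903751 − 0.880000 = 0.023751.
Hence σ₀² = 1/0.023751 ≈ 42.1.

σ₀² = 42.1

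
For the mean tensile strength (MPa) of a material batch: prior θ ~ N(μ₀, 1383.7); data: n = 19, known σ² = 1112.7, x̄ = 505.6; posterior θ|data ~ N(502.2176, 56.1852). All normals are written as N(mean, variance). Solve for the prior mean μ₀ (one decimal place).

The posterior mean is a precision-weighted average: μ_n = (τ₀μ₀ + τ_data·x̄)/(τ₀+τ_data), with τ₀=1/σ₀² and τ_data=n/σ².
Here τ₀ = 1/1383.7 = 0.000723 and τ_data = 19/1112.7 = 0.017076, so τ_n = 0.017799.
Rearranging for μ₀: μ₀ = (μ_n·τ_n − τ_data·x̄)/τ₀ = (502.2176·0.017799 − 0.017076·505.6) / 0.000723 = 0.305345/0.000723 ≈ 422.3.

μ₀ = 422.3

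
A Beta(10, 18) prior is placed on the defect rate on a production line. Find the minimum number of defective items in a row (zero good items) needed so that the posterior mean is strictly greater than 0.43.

After k defective items and 0 good items the posterior is Beta(10+k, 18), with mean (10+k)/(10+18+k).
Set (10+k)/(28+k) > 0.43 and solve: k > (0.43·28 − 10)/(1 − 0.43) = 3.579.
The smallest integer exceeding 3.579 is 4, and checking k=4: (14)/(32) = 0.4375 > 0.43.

k = 4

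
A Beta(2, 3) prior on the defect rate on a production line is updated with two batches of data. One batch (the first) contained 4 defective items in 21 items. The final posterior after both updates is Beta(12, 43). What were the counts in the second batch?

Because Beta–binomial updating is additive in the counts, the combined data contributed (α_post−α_prior, β_post−β_prior) successes and failures.
Total across both batches: 12−2=10 defective items, 43−3=40 good items.
Subtract the first batch: 10−4=6 defective items and 40−17=23 good items.

6 defective items and 23 good items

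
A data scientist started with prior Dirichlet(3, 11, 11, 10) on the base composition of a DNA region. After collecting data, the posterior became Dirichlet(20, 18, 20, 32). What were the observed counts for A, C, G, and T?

counts (17, 7, 9, 22)

For a Dirichlet(α) prior with multinomial counts c, the posterior is Dirichlet(α + c) componentwise.
Counts are posterior − prior componentwise: 20−3=17, 18−11=7, 20−11=9, 32−10=22.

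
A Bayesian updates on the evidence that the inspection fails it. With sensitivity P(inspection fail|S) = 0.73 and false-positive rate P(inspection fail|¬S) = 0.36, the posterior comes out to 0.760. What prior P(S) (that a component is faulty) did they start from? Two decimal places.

In odds form, posterior odds = prior odds × likelihood ratio, so prior odds = posterior odds ÷ LR.
Posterior odds = 0.760/(1−0.760) = 3.1667. LR = 0.73/0.36 = 2.0278.
Prior odds = 3.1667/2.0278 = 1.5616, so P(S) = 1.5616/(1+1.5616) ≈ 0.61.

P(S) = 0.61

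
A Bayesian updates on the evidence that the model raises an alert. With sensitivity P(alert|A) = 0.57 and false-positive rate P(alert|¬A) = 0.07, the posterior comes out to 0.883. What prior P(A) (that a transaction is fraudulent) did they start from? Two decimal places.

In odds form, posterior odds = prior odds × likelihood ratio, so prior odds = posterior odds ÷ LR.
Posterior odds = 0.883/(1−0.883) = 7.5470. LR = 0.57/0.07 = 8.1429.
Prior odds = 7.5470/8.1429 = 0.9268, so P(A) = 0.9268/(1+0.9268) ≈ 0.48.

P(A) = 0.48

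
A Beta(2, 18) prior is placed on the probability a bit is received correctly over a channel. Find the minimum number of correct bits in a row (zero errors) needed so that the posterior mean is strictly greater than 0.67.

After k correct bits and 0 errors the posterior is Beta(2+k, 18), with mean (2+k)/(2+18+k).
Set (2+k)/(20+k) > 0.67 and solve: k > (0.67·20 − 2)/(1 − 0.67) = 34.545.
The smallest integer exceeding 34.545 is 35, and checking k=35: (37)/(55) = 0.6727 > 0.67.

k = 35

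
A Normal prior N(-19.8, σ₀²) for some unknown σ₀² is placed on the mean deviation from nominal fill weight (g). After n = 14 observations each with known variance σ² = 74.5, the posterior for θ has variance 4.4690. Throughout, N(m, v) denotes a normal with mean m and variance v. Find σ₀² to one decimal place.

For the Normal–Normal model with known σ², precisions add: τ_n = τ₀ + n/σ².
So 1/σ₀² = 1/4.4690 − 14/74.5 = 0.223764 − 0.187919 = 0.035845.
Hence σ₀² = 1/0.035845 ≈ 27.9.

σ₀² = 27.9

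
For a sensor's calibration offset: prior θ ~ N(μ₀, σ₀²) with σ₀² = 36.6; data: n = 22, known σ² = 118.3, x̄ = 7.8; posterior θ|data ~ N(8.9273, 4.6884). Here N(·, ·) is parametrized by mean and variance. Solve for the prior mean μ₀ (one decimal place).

μ₀ = 16.6

With known observation variance, the Normal–Normal posterior has precision τ_n = τ₀ + n/σ² and mean μ_n = (τ₀μ₀ + (n/σ²)x̄)/τ_n.
Here τ₀ = 1/36.6 = 0.027322 and τ_data = 22/118.3 = 0.185968, so τ_n = 0.213290.
Rearranging for μ₀: μ₀ = (μ_n·τ_n − τ_data·x̄)/τ₀ = (8.9273·0.213290 − 0.185968·7.8) / 0.027322 = 0.453553/0.027322 ≈ 16.6.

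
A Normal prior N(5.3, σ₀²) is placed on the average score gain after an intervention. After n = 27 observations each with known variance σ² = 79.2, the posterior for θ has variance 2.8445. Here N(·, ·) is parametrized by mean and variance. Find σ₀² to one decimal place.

For the Normal–Normal model with known σ², precisions add: τ_n = τ₀ + n/σ².
So 1/σ₀² = 1/2.8445 − 27/79.2 = 0.351556 − 0.340909 = 0.010647.
Hence σ₀² = 1/0.010647 ≈ 93.9.

σ₀² = 93.9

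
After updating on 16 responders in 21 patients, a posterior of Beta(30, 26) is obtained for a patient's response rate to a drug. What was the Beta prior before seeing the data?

Beta(14, 21)

Beta is conjugate to the binomial likelihood: posterior = Beta(α+s, β+f).
So α = 30 − 16 = 14 and β = 26 − 5 = 21.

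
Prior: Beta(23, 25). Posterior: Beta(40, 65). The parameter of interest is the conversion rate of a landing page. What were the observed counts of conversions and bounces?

Under Beta–binomial conjugacy the posterior parameters are (α+s, β+f).
So s = 40 − 23 = 17 and f = 65 − 25 = 40.

17 conversions and 40 bounces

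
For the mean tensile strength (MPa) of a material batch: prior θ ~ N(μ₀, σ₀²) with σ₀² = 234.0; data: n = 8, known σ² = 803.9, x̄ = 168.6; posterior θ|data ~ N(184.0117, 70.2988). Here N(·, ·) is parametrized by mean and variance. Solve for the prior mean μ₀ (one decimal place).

μ₀ = 219.9

With known observation variance, the Normal–Normal posterior has precision τ_n = τ₀ + n/σ² and mean μ_n = (τ₀μ₀ + (n/σ²)x̄)/τ_n.
Here τ₀ = 1/234.0 = 0.004274 and τ_data = 8/803.9 = 0.009951, so τ_n = 0.014225.
Rearranging for μ₀: μ₀ = (μ_n·τ_n − τ_data·x̄)/τ₀ = (184.0117·0.014225 − 0.009951·168.6) / 0.004274 = 0.939828/0.004274 ≈ 219.9.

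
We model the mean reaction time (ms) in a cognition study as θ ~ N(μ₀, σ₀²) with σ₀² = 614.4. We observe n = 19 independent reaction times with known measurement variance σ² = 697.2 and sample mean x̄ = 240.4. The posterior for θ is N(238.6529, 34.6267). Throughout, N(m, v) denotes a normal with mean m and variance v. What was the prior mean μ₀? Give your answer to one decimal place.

With known observation variance, the Normal–Normal posterior has precision τ_n = τ₀ + n/σ² and mean μ_n = (τ₀μ₀ + (n/σ²)x̄)/τ_n.
Here τ₀ = 1/614.4 = 0.001628 and τ_data = 19/697.2 = 0.027252, so τ_n = 0.028880.
Rearranging for μ₀: μ₀ = (μ_n·τ_n − τ_data·x̄)/τ₀ = (238.6529·0.028880 − 0.027252·240.4) / 0.001628 = 0.340915/0.001628 ≈ 209.4.

μ₀ = 209.4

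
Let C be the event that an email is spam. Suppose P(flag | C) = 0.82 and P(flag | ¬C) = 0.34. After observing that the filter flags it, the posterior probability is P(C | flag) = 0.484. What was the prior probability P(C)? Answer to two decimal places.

Bayes' rule in odds form gives O(C|E) = O(C)·[P(E|C)/P(E|¬C)], hence O(C) = O(C|E)/LR.
Posterior odds = 0.484/(1−0.484) = 0.9380. LR = 0.82/0.34 = 2.4118.
Prior odds = 0.9380/2.4118 = 0.3889, so P(C) = 0.3889/(1+0.3889) ≈ 0.28.

P(C) = 0.28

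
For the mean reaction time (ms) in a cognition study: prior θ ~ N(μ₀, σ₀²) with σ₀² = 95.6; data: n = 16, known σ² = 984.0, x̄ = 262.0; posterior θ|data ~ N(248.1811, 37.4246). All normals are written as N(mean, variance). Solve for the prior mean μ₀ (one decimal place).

μ₀ = 226.7

With known observation variance, the Normal–Normal posterior has precision τ_n = τ₀ + n/σ² and mean μ_n = (τ₀μ₀ + (n/σ²)x̄)/τ_n.
Here τ₀ = 1/95.6 = 0.010460 and τ_data = 16/984.0 = 0.016260, so τ_n = 0.026720.
Rearranging for μ₀: μ₀ = (μ_n·τ_n − τ_data·x̄)/τ₀ = (248.1811·0.026720 − 0.016260·262.0) / 0.010460 = 2.371279/0.010460 ≈ 226.7.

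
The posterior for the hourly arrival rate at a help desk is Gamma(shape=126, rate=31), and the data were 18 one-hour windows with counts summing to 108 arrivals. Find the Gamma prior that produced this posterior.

A Gamma(α, β) prior (rate parametrization) on a Poisson rate with n observations summing to S gives posterior Gamma(α+S, β+n).
So α = 126 − 108 = 18 and β = 31 − 18 = 13.

Gamma(shape=18, rate=13)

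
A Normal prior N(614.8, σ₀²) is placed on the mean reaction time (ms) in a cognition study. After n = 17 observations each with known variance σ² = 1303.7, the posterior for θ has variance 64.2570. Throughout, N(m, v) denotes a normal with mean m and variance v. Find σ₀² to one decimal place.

σ₀² = 396.4

For the Normal–Normal model with known σ², precisions add: τ_n = τ₀ + n/σ².
So 1/σ₀² = 1/64.2570 − 17/1303.7 = 0.015563 − 0.013040 = 0.002523.
Hence σ₀² = 1/0.002523 ≈ 396.4.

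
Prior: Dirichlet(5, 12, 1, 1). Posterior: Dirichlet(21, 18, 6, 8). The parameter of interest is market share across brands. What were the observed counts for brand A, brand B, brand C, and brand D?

counts (16, 6, 5, 7)

For a Dirichlet(α) prior with multinomial counts c, the posterior is Dirichlet(α + c) componentwise.
Counts are posterior − prior componentwise: 21−5=16, 18−12=6, 6−1=5, 8−1=7.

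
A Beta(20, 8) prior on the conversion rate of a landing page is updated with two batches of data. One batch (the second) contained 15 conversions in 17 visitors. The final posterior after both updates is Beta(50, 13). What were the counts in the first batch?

15 conversions and 3 bounces

Sequential conjugate updates are equivalent to a single update on the pooled data, so total successes = posterior α − prior α and total failures = posterior β − prior β.
Total across both batches: 50−20=30 conversions, 13−8=5 bounces.
Subtract the second batch: 30−15=15 conversions and 5−2=3 bounces.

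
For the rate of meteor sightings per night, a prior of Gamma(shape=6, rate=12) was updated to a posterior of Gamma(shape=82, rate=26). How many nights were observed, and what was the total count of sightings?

A Gamma(α, β) prior (rate parametrization) on a Poisson rate with n observations summing to S gives posterior Gamma(α+S, β+n).
Matching: Σxᵢ = 82 − 6 = 76 and n = 26 − 12 = 14.

n = 14 nights with total 76 sightings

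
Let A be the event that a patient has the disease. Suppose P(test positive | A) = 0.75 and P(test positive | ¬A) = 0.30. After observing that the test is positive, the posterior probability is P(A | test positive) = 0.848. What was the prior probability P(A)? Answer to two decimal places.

In odds form, posterior odds = prior odds × likelihood ratio, so prior odds = posterior odds ÷ LR.
Posterior odds = 0.848/(1−0.848) = 5.5789. LR = 0.75/0.30 = 2.5000.
Prior odds = 5.5789/2.5000 = 2.2316, so P(A) = 2.2316/(1+2.2316) ≈ 0.69.

P(A) = 0.69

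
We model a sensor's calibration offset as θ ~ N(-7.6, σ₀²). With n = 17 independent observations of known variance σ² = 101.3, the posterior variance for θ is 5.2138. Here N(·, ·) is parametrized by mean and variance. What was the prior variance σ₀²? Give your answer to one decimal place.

σ₀² = 41.7

Posterior precision equals prior precision plus data precision: 1/σ_n² = 1/σ₀² + n/σ².
So 1/σ₀² = 1/5.2138 − 17/101.3 = 0.191799 − 0.167818 = 0.023981.
Hence σ₀² = 1/0.023981 ≈ 41.7.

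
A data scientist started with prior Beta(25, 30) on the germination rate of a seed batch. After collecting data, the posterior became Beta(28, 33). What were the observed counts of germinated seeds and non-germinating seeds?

Under Beta–binomial conjugacy the posterior parameters are (a+s, b+f).
Match parameters: s=28−25=3, f=33−30=3.

3 germinated seeds and 3 non-germinating seeds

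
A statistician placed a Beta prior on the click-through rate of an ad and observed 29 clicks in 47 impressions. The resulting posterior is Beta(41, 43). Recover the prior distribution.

Beta is conjugate to the binomial likelihood: posterior = Beta(α+s, β+f).
Subtract the data counts: 41−29=12, 43−18=25.

Beta(12, 25)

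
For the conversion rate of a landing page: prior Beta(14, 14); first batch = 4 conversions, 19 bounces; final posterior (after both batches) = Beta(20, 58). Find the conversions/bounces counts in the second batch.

2 conversions and 25 bounces

Sequential conjugate updates are equivalent to a single update on the pooled data, so total successes = posterior α − prior α and total failures = posterior β − prior β.
Total across both batches: 20−14=6 conversions, 58−14=44 bounces.
Subtract the first batch: 6−4=2 conversions and 44−19=25 bounces.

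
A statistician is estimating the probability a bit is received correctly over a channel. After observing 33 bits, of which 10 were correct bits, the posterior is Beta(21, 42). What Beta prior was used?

A Beta(a, b) prior with s successes and f failures in binomial data gives a Beta(a+s, b+f) posterior.
So a = 21 − 10 = 11 and b = 42 − 23 = 19.

Beta(11, 19)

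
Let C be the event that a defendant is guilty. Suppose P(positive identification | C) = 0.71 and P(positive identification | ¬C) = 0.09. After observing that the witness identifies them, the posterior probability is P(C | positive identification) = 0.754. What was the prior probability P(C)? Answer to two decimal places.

Bayes' rule in odds form gives O(C|E) = O(C)·[P(E|C)/P(E|¬C)], hence O(C) = O(C|E)/LR.
Posterior odds = 0.754/(1−0.754) = 3.0650. LR = 0.71/0.09 = 7.8889.
Prior odds = 3.0650/7.8889 = 0.3885, so P(C) = 0.3885/(1+0.3885) ≈ 0.28.

P(C) = 0.28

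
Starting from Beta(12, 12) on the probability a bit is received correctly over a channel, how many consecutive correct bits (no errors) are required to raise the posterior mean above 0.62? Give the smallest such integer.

k = 8

After k correct bits and 0 errors the posterior is Beta(12+k, 12), with mean (12+k)/(12+12+k).
Set (12+k)/(24+k) > 0.62 and solve: k > (0.62·24 − 12)/(1 − 0.62) = 7.579.
The smallest integer exceeding 7.579 is 8.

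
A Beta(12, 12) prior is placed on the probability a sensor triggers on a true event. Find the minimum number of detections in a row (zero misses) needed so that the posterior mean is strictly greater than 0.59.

After k detections and 0 misses the posterior is Beta(12+k, 12), with mean (12+k)/(12+12+k).
Set (12+k)/(24+k) > 0.59 and solve: k > (0.59·24 − 12)/(1 − 0.59) = 5.268.
The smallest integer exceeding 5.268 is 6.

k = 6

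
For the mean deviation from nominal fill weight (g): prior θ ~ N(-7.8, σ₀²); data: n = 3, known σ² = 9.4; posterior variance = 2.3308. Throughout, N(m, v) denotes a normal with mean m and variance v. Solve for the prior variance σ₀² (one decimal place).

σ₀² = 9.1

For the Normal–Normal model with known σ², precisions add: τ_n = τ₀ + n/σ².
So 1/σ₀² = 1/2.3308 − 3/9.4 = 0.429037 − 0.319149 = 0.109888.
Hence σ₀² = 1/0.109888 ≈ 9.1.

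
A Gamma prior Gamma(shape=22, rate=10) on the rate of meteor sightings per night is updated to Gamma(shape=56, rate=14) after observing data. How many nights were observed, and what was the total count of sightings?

n = 4 nights with total 34 sightings

Gamma–Poisson conjugacy: posterior shape = α + Σxᵢ, posterior rate = β + n.
Matching: Σxᵢ = 56 − 22 = 34 and n = 14 − 10 = 4.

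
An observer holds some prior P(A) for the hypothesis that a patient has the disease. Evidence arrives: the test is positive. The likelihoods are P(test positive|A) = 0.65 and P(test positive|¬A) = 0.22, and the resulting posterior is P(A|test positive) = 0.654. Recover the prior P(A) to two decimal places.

P(A) = 0.39

In odds form, posterior odds = prior odds × likelihood ratio, so prior odds = posterior odds ÷ LR.
Posterior odds = 0.654/(1−0.654) = 1.8902. LR = 0.65/0.22 = 2.9545.
Prior odds = 1.8902/2.9545 = 0.6398, so P(A) = 0.6398/(1+0.6398) ≈ 0.39.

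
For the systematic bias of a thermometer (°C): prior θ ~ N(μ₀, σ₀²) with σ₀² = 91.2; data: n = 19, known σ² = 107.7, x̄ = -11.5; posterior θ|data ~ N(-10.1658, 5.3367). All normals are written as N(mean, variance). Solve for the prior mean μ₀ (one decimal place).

With known observation variance, the Normal–Normal posterior has precision τ_n = τ₀ + n/σ² and mean μ_n = (τ₀μ₀ + (n/σ²)x̄)/τ_n.
Here τ₀ = 1/91.2 = 0.010965 and τ_data = 19/107.7 = 0.176416, so τ_n = 0.187381.
Rearranging for μ₀: μ₀ = (μ_n·τ_n − τ_data·x̄)/τ₀ = (-10.1658·0.187381 − 0.176416·-11.5) / 0.010965 = 0.123906/0.010965 ≈ 11.3.

μ₀ = 11.3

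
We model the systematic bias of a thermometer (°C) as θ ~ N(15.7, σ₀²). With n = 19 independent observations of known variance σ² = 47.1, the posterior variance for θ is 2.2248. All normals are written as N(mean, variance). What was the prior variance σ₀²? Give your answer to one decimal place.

σ₀² = 21.7

Posterior precision equals prior precision plus data precision: 1/σ_n² = 1/σ₀² + n/σ².
So 1/σ₀² = 1/2.2248 − 19/47.1 = 0.449479 − 0.403397 = 0.046082.
Hence σ₀² = 1/0.046082 ≈ 21.7.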